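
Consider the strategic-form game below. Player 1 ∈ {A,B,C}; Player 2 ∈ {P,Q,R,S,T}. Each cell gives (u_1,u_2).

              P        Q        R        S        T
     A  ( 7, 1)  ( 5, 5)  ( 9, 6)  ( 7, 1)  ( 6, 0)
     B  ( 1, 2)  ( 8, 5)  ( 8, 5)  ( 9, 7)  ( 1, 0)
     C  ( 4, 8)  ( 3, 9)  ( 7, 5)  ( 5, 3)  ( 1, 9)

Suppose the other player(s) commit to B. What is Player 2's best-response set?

P2 best: {S}

u_2(P vs B) = 2
u_2(Q vs B) = 5
u_2(R vs B) = 5
u_2(S vs B) = 7
u_2(T vs B) = 0
max payoff 7 at {S}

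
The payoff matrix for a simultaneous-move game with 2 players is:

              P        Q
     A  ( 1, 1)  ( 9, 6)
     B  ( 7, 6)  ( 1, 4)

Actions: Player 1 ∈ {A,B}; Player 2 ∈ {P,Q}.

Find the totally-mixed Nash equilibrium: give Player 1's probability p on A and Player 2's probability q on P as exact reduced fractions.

P1 indiff ⇒ q·1+(1-q)·9 = q·7+(1-q)·1 ⇒ q(-6) = (1-q)(-8) ⇒ q = 4/7
P2 indiff ⇒ p·1+(1-p)·6 = p·6+(1-p)·4 ⇒ p(-5) = (1-p)(-2) ⇒ p = 2/7

p=2/7, q=4/7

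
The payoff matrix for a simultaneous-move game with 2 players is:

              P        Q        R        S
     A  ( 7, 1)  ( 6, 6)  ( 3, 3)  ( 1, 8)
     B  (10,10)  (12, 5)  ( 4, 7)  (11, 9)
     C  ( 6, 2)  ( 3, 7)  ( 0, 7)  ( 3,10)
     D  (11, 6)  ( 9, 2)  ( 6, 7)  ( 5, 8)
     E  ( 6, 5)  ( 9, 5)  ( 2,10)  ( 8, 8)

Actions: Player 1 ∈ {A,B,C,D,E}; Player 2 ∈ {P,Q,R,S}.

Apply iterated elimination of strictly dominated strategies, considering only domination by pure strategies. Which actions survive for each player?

Survivors P1:{B,D} P2:{P,S}

P1 drop A (B beats it: P:10>7 Q:12>6 R:4>3 S:11>1)
P1 drop C (B beats it: P:10>6 Q:12>3 R:4>0 S:11>3)
P1 drop E (B beats it: P:10>6 Q:12>9 R:4>2 S:11>8)
P2 drop Q (P beats it: B:10>5 D:6>2)
P2 drop R (S beats it: B:9>7 D:8>7)
P1→{B,D} P2→{P,S}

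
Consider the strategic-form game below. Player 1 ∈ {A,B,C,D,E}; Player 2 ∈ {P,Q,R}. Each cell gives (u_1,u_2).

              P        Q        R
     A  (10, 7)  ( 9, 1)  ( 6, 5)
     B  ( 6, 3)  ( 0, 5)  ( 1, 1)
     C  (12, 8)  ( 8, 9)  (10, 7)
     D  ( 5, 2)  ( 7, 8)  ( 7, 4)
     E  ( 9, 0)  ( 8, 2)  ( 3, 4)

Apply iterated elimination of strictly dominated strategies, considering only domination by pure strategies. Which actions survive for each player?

P1 drop B (A beats it: P:10>6 Q:9>0 R:6>1)
P1 drop D (C beats it: P:12>5 Q:8>7 R:10>7)
P1 drop E (A beats it: P:10>9 Q:9>8 R:6>3)
P2 drop R (P beats it: A:7>5 C:8>7)
P1→{A,C} P2→{P,Q}

IESDS → P1:{A,C} P2:{P,Q}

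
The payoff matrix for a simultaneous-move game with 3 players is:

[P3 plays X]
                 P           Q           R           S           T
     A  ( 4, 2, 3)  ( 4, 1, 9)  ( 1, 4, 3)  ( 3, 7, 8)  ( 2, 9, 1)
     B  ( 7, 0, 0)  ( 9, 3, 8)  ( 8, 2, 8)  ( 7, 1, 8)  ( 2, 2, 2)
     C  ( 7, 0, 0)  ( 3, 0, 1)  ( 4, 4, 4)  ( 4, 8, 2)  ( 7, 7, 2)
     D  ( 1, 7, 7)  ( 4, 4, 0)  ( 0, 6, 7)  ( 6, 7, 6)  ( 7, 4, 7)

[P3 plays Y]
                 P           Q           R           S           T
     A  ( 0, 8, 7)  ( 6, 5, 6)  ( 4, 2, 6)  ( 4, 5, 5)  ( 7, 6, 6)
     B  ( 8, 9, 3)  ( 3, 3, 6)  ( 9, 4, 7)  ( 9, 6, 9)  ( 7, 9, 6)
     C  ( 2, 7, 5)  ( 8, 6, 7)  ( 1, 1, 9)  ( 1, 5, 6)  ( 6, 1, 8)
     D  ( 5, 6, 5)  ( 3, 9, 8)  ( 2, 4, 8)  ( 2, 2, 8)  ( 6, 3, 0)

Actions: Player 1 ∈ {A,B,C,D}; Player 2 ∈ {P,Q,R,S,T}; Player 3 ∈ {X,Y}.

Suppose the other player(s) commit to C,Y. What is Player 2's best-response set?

u_2(P vs C,Y) = 7
u_2(Q vs C,Y) = 6
u_2(R vs C,Y) = 1
u_2(S vs C,Y) = 5
u_2(T vs C,Y) = 1
max payoff 7 at {P}

BR_2 = {P}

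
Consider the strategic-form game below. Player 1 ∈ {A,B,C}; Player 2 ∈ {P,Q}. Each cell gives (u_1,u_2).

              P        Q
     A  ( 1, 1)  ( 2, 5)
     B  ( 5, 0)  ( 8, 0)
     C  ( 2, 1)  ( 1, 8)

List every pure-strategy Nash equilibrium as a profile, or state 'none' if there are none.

NE set: (B,P), (B,Q)

(A,P): not NE [P1→B gives 5>1; P2→Q gives 5>1]
(A,Q): not NE [P1→B gives 8>2]
(B,P): NE
(B,Q): NE
(C,P): not NE [P1→B gives 5>2; P2→Q gives 8>1]
(C,Q): not NE [P1→B gives 8>1]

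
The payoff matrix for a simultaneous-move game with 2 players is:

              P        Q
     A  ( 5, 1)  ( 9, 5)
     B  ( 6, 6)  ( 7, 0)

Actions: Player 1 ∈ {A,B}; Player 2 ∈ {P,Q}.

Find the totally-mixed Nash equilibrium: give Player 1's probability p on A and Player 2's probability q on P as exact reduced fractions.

P1 indiff ⇒ q·5+(1-q)·9 = q·6+(1-q)·7 ⇒ q(-1) = (1-q)(-2) ⇒ q = 2/3
P2 indiff ⇒ p·1+(1-p)·6 = p·5+(1-p)·0 ⇒ p(-4) = (1-p)(-6) ⇒ p = 3/5

P1 mixes 3/5 on A; P2 mixes 2/3 on P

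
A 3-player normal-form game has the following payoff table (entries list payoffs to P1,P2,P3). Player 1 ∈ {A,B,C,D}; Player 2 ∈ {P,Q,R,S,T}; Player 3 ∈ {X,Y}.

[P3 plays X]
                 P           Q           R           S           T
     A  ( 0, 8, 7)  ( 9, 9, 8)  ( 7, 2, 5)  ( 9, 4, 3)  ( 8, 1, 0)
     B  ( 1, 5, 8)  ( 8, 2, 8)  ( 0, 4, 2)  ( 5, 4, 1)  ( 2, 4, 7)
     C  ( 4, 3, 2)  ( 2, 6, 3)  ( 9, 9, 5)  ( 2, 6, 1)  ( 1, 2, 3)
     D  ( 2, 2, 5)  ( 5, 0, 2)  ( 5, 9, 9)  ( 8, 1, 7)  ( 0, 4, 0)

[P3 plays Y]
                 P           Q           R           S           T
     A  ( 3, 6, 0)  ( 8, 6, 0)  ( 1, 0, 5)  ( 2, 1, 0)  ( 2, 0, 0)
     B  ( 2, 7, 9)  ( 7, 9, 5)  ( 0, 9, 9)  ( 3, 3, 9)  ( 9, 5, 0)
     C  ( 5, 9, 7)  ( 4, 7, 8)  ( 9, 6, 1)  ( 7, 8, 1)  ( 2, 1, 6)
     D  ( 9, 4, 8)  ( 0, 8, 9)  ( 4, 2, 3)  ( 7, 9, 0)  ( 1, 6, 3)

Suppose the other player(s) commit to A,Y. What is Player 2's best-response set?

u_2(P vs A,Y) = 6
u_2(Q vs A,Y) = 6
u_2(R vs A,Y) = 0
u_2(S vs A,Y) = 1
u_2(T vs A,Y) = 0
max payoff 6 at {P,Q}

P2 best: {P,Q}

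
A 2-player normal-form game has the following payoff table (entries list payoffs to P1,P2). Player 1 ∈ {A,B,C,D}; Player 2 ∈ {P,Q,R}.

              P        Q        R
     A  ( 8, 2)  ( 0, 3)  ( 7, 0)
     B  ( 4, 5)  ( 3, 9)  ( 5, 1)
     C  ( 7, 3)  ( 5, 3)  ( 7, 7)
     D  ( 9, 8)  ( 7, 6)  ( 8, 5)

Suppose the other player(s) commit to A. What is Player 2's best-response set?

u_2(P vs A) = 2
u_2(Q vs A) = 3
u_2(R vs A) = 0
max payoff 3 at {Q}

BR_2 = {Q}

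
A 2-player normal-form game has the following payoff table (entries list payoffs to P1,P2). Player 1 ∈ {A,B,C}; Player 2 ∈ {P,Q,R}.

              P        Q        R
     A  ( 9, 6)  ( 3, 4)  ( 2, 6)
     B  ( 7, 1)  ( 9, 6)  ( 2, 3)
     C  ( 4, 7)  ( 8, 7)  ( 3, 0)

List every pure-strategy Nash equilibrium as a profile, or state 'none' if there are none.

(A,P): NE
(A,Q): not NE [P1→B gives 9>3; P2→R gives 6>4]
(A,R): not NE [P1→C gives 3>2]
(B,P): not NE [P1→A gives 9>7; P2→Q gives 6>1]
(B,Q): NE
(B,R): not NE [P1→C gives 3>2; P2→Q gives 6>3]
(C,P): not NE [P1→A gives 9>4]
(C,Q): not NE [P1→B gives 9>8]
(C,R): not NE [P2→Q gives 7>0]

NE set: (A,P), (B,Q)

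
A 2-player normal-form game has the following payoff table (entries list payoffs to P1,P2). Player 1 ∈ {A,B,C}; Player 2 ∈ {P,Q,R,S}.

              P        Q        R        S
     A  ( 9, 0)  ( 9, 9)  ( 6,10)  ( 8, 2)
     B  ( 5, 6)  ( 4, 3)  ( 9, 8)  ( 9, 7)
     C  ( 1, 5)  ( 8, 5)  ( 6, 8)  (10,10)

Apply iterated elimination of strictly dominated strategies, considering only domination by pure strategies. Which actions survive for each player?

IESDS → P1:{B,C} P2:{R,S}

P2 drop P (R beats it: A:10>0 B:8>6 C:8>5)
P2 drop Q (R beats it: A:10>9 B:8>3 C:8>5)
P1 drop A (B beats it: R:9>6 S:9>8)
P1→{B,C} P2→{R,S}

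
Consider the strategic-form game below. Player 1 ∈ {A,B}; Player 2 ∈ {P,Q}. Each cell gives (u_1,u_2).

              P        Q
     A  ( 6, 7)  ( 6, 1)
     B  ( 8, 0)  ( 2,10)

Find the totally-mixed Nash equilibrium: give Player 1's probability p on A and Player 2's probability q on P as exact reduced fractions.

(p,q) = (5/8, 2/3)

P1 indiff ⇒ q·6+(1-q)·6 = q·8+(1-q)·2 ⇒ q(-2) = (1-q)(-4) ⇒ q = 2/3
P2 indiff ⇒ p·7+(1-p)·0 = p·1+(1-p)·10 ⇒ p(6) = (1-p)(10) ⇒ p = 5/8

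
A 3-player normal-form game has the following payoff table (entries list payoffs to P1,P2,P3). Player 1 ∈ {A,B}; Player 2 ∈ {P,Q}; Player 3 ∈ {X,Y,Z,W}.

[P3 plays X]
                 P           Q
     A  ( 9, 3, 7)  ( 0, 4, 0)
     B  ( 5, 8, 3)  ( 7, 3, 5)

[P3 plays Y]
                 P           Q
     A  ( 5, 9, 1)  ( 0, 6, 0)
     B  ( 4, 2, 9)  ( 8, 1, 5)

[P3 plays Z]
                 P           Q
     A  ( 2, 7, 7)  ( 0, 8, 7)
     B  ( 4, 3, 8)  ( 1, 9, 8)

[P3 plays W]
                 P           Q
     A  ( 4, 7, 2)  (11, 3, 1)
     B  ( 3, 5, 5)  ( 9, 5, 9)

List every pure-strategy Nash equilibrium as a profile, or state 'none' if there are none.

(A,P,X): not NE [P2→Q gives 4>3]
(A,P,Y): not NE [P3→Z gives 7>1]
(A,P,Z): not NE [P1→B gives 4>2; P2→Q gives 8>7]
(A,P,W): not NE [P3→Z gives 7>2]
(A,Q,X): not NE [P1→B gives 7>0; P3→Z gives 7>0]
(A,Q,Y): not NE [P1→B gives 8>0; P2→P gives 9>6; P3→Z gives 7>0]
(A,Q,Z): not NE [P1→B gives 1>0]
(A,Q,W): not NE [P2→P gives 7>3; P3→Z gives 7>1]
(B,P,X): not NE [P1→A gives 9>5; P3→Y gives 9>3]
(B,P,Y): not NE [P1→A gives 5>4]
(B,P,Z): not NE [P2→Q gives 9>3; P3→Y gives 9>8]
(B,P,W): not NE [P1→A gives 4>3; P3→Y gives 9>5]
(B,Q,X): not NE [P2→P gives 8>3; P3→W gives 9>5]
(B,Q,Y): not NE [P2→P gives 2>1; P3→W gives 9>5]
(B,Q,Z): not NE [P3→W gives 9>8]
(B,Q,W): not NE [P1→A gives 11>9]

Equilibria: none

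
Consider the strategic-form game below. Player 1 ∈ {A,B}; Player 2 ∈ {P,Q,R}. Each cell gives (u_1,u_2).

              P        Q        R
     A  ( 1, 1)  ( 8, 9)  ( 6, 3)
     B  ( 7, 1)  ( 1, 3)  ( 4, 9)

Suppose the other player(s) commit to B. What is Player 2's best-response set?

u_2(P vs B) = 1
u_2(Q vs B) = 3
u_2(R vs B) = 9
max payoff 9 at {R}

P2 best: {R}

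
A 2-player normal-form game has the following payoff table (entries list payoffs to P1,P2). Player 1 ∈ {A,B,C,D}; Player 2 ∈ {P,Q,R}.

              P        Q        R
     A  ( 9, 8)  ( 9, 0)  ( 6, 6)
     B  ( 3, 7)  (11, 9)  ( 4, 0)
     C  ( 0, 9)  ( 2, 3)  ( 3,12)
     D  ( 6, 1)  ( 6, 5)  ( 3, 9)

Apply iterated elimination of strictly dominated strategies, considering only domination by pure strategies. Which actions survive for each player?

P1 drop C (A beats it: P:9>0 Q:9>2 R:6>3)
P1 drop D (A beats it: P:9>6 Q:9>6 R:6>3)
P2 drop R (P beats it: A:8>6 B:7>0)
P1→{A,B} P2→{P,Q}

Survivors P1:{A,B} P2:{P,Q}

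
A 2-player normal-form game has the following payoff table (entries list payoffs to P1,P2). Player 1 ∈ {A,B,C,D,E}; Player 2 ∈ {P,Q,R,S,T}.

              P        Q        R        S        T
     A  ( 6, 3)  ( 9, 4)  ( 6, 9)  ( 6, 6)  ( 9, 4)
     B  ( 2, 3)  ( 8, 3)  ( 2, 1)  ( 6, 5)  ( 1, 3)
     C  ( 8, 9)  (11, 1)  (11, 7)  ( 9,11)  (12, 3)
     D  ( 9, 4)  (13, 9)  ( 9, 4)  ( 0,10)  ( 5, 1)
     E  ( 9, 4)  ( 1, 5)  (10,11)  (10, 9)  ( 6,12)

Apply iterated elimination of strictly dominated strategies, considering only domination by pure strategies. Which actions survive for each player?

P1 drop A (C beats it: P:8>6 Q:11>9 R:11>6 S:9>6 T:12>9)
P1 drop B (C beats it: P:8>2 Q:11>8 R:11>2 S:9>6 T:12>1)
P2 drop P (S beats it: C:11>9 D:10>4 E:9>4)
P2 drop Q (S beats it: C:11>1 D:10>9 E:9>5)
P1 drop D (C beats it: R:11>9 S:9>0 T:12>5)
P1→{C,E} P2→{R,S,T}

Survivors P1:{C,E} P2:{R,S,T}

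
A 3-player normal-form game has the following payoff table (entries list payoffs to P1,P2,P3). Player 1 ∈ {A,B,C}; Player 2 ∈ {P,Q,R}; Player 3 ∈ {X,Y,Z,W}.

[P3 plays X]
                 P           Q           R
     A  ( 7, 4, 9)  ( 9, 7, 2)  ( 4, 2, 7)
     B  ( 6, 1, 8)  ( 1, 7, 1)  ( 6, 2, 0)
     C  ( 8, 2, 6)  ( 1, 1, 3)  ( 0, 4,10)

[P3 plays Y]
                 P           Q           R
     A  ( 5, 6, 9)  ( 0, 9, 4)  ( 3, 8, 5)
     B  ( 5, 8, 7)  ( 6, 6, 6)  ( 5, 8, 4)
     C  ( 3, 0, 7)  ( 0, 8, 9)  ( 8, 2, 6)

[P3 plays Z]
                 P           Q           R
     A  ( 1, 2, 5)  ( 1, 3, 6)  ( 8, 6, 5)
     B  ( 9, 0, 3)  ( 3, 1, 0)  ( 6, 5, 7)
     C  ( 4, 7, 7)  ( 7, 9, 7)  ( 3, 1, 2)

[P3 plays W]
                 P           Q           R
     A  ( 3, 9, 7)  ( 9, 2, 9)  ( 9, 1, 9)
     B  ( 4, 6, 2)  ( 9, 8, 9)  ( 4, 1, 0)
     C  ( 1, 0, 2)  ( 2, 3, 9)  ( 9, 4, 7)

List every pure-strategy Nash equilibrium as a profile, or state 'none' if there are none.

NE set: (B,Q,W)

(A,P,X): not NE [P1→C gives 8>7; P2→Q gives 7>4]
(A,P,Y): not NE [P2→Q gives 9>6]
(A,P,Z): not NE [P1→B gives 9>1; P2→R gives 6>2; P3→Y gives 9>5]
(A,P,W): not NE [P1→B gives 4>3; P3→Y gives 9>7]
(A,Q,X): not NE [P3→W gives 9>2]
(A,Q,Y): not NE [P1→B gives 6>0; P3→W gives 9>4]
(A,Q,Z): not NE [P1→C gives 7>1; P2→R gives 6>3; P3→W gives 9>6]
(A,Q,W): not NE [P2→P gives 9>2]
(A,R,X): not NE [P1→B gives 6>4; P2→Q gives 7>2; P3→W gives 9>7]
(A,R,Y): not NE [P1→C gives 8>3; P2→Q gives 9>8; P3→W gives 9>5]
(A,R,Z): not NE [P3→W gives 9>5]
(A,R,W): not NE [P2→P gives 9>1]
(B,P,X): not NE [P1→C gives 8>6; P2→Q gives 7>1]
(B,P,Y): not NE [P3→X gives 8>7]
(B,P,Z): not NE [P2→R gives 5>0; P3→X gives 8>3]
(B,P,W): not NE [P2→Q gives 8>6; P3→X gives 8>2]
(B,Q,X): not NE [P1→A gives 9>1; P3→W gives 9>1]
(B,Q,Y): not NE [P2→R gives 8>6; P3→W gives 9>6]
(B,Q,Z): not NE [P1→C gives 7>3; P2→R gives 5>1; P3→W gives 9>0]
(B,Q,W): NE
(B,R,X): not NE [P2→Q gives 7>2; P3→Z gives 7>0]
(B,R,Y): not NE [P1→C gives 8>5; P3→Z gives 7>4]
(B,R,Z): not NE [P1→A gives 8>6]
(B,R,W): not NE [P1→C gives 9>4; P2→Q gives 8>1; P3→Z gives 7>0]
(C,P,X): not NE [P2→R gives 4>2; P3→Z gives 7>6]
(C,P,Y): not NE [P1→B gives 5>3; P2→Q gives 8>0]
(C,P,Z): not NE [P1→B gives 9>4; P2→Q gives 9>7]
(C,P,W): not NE [P1→B gives 4>1; P2→R gives 4>0; P3→Z gives 7>2]
(C,Q,X): not NE [P1→A gives 9>1; P2→R gives 4>1; P3→W gives 9>3]
(C,Q,Y): not NE [P1→B gives 6>0]
(C,Q,Z): not NE [P3→W gives 9>7]
(C,Q,W): not NE [P1→B gives 9>2; P2→R gives 4>3]
(C,R,X): not NE [P1→B gives 6>0]
(C,R,Y): not NE [P2→Q gives 8>2; P3→X gives 10>6]
(C,R,Z): not NE [P1→A gives 8>3; P2→Q gives 9>1; P3→X gives 10>2]
(C,R,W): not NE [P3→X gives 10>7]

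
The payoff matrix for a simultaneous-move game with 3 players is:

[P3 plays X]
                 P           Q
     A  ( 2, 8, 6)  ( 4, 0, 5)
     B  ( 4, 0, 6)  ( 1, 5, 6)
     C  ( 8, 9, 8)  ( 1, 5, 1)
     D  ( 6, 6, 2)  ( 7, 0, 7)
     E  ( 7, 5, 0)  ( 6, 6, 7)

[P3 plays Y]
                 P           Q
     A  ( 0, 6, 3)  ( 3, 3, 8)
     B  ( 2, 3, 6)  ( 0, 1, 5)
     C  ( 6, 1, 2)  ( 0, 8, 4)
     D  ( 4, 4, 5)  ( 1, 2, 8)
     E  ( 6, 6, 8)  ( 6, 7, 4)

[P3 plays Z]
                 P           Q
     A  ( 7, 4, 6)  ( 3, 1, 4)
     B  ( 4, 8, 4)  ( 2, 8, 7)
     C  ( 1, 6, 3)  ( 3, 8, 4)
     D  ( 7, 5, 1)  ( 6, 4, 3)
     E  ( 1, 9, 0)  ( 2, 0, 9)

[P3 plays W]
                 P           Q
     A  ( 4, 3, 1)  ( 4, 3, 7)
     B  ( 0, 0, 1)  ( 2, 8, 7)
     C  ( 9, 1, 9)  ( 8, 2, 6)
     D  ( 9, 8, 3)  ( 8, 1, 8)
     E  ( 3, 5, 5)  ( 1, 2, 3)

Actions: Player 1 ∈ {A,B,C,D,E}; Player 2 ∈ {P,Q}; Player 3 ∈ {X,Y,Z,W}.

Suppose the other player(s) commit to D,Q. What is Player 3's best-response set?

argmax u_3 = {Y,W}

u_3(X vs D,Q) = 7
u_3(Y vs D,Q) = 8
u_3(Z vs D,Q) = 3
u_3(W vs D,Q) = 8
max payoff 8 at {Y,W}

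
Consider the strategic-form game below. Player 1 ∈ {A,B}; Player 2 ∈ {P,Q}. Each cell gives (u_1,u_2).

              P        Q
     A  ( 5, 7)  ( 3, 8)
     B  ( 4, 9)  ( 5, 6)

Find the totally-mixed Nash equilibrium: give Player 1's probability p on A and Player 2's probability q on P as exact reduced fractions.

P1 indiff ⇒ q·5+(1-q)·3 = q·4+(1-q)·5 ⇒ q(1) = (1-q)(2) ⇒ q = 2/3
P2 indiff ⇒ p·7+(1-p)·9 = p·8+(1-p)·6 ⇒ p(-1) = (1-p)(-3) ⇒ p = 3/4

p=3/4, q=2/3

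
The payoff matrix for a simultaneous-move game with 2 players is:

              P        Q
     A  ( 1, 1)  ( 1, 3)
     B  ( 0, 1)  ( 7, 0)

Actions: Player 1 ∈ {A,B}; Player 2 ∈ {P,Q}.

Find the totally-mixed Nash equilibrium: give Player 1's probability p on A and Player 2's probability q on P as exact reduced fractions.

(p,q) = (1/3, 6/7)

P1 indiff ⇒ q·1+(1-q)·1 = q·0+(1-q)·7 ⇒ q(1) = (1-q)(6) ⇒ q = 6/7
P2 indiff ⇒ p·1+(1-p)·1 = p·3+(1-p)·0 ⇒ p(-2) = (1-p)(-1) ⇒ p = 1/3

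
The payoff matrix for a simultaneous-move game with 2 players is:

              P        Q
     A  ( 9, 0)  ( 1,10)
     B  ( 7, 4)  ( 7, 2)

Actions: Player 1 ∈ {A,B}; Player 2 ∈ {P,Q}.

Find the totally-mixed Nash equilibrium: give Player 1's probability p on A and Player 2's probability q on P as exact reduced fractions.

P1 indiff ⇒ q·9+(1-q)·1 = q·7+(1-q)·7 ⇒ q(2) = (1-q)(6) ⇒ q = 3/4
P2 indiff ⇒ p·0+(1-p)·4 = p·10+(1-p)·2 ⇒ p(-10) = (1-p)(-2) ⇒ p = 1/6

(p,q) = (1/6, 3/4)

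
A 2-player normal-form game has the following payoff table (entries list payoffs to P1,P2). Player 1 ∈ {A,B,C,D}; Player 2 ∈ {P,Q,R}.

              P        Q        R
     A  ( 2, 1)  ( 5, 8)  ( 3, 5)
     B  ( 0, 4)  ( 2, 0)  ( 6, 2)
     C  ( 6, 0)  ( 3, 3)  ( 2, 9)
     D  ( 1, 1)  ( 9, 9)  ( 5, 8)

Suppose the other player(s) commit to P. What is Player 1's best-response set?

P1 best: {C}

u_1(A vs P) = 2
u_1(B vs P) = 0
u_1(C vs P) = 6
u_1(D vs P) = 1
max payoff 6 at {C}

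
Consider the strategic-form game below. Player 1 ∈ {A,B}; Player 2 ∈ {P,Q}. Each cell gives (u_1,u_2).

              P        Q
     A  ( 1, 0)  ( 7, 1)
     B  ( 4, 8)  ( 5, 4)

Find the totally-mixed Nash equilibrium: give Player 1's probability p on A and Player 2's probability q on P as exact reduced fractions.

p=4/5, q=2/5

P1 indiff ⇒ q·1+(1-q)·7 = q·4+(1-q)·5 ⇒ q(-3) = (1-q)(-2) ⇒ q = 2/5
P2 indiff ⇒ p·0+(1-p)·8 = p·1+(1-p)·4 ⇒ p(-1) = (1-p)(-4) ⇒ p = 4/5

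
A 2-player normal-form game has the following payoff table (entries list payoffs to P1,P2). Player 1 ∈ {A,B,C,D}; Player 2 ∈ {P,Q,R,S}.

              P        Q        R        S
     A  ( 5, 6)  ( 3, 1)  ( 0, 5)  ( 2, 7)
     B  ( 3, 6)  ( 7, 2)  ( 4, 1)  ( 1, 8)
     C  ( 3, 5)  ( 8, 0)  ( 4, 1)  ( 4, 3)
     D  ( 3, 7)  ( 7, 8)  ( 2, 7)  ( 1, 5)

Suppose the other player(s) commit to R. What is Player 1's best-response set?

u_1(A vs R) = 0
u_1(B vs R) = 4
u_1(C vs R) = 4
u_1(D vs R) = 2
max payoff 4 at {B,C}

argmax u_1 = {B,C}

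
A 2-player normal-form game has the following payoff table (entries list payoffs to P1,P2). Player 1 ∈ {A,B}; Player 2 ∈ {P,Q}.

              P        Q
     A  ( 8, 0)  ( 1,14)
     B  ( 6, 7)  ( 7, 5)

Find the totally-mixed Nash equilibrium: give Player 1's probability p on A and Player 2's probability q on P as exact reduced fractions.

P1 indiff ⇒ q·8+(1-q)·1 = q·6+(1-q)·7 ⇒ q(2) = (1-q)(6) ⇒ q = 3/4
P2 indiff ⇒ p·0+(1-p)·7 = p·14+(1-p)·5 ⇒ p(-14) = (1-p)(-2) ⇒ p = 1/8

(p,q) = (1/8, 3/4)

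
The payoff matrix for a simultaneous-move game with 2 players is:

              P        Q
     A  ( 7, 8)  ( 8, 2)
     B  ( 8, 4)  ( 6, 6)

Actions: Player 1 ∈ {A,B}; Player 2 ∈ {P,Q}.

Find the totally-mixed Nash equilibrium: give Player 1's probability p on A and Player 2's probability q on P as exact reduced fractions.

(p,q) = (1/4, 2/3)

P1 indiff ⇒ q·7+(1-q)·8 = q·8+(1-q)·6 ⇒ q(-1) = (1-q)(-2) ⇒ q = 2/3
P2 indiff ⇒ p·8+(1-p)·4 = p·2+(1-p)·6 ⇒ p(6) = (1-p)(2) ⇒ p = 1/4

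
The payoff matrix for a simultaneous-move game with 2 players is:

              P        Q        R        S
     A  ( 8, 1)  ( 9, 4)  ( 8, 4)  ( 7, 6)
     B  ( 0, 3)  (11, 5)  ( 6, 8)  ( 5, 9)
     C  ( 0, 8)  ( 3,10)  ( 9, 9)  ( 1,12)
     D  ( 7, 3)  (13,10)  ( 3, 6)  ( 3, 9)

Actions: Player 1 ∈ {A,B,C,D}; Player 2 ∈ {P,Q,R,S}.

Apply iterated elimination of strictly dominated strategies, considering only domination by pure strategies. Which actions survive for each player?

Remaining: P1:{A,B,D} P2:{Q,S}

P2 drop P (Q beats it: A:4>1 B:5>3 C:10>8 D:10>3)
P2 drop R (S beats it: A:6>4 B:9>8 C:12>9 D:9>6)
P1 drop C (A beats it: Q:9>3 S:7>1)
P1→{A,B,D} P2→{Q,S}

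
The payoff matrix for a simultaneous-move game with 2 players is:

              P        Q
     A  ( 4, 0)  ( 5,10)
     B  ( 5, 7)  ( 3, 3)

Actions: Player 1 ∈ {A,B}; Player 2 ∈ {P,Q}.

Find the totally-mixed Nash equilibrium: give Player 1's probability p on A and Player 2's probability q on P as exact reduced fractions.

P1 indiff ⇒ q·4+(1-q)·5 = q·5+(1-q)·3 ⇒ q(-1) = (1-q)(-2) ⇒ q = 2/3
P2 indiff ⇒ p·0+(1-p)·7 = p·10+(1-p)·3 ⇒ p(-10) = (1-p)(-4) ⇒ p = 2/7

(p,q) = (2/7, 2/3)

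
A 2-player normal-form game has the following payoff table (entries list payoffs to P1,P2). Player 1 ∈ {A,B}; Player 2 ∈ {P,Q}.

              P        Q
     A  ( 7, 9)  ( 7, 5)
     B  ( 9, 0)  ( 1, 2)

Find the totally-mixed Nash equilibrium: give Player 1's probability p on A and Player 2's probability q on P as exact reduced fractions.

(p,q) = (1/3, 3/4)

P1 indiff ⇒ q·7+(1-q)·7 = q·9+(1-q)·1 ⇒ q(-2) = (1-q)(-6) ⇒ q = 3/4
P2 indiff ⇒ p·9+(1-p)·0 = p·5+(1-p)·2 ⇒ p(4) = (1-p)(2) ⇒ p = 1/3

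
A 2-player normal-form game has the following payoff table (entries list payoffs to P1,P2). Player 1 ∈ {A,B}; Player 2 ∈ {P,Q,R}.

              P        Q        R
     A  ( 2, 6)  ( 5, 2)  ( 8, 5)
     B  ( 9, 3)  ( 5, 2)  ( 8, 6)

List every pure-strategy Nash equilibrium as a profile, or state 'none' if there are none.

(A,P): not NE [P1→B gives 9>2]
(A,Q): not NE [P2→P gives 6>2]
(A,R): not NE [P2→P gives 6>5]
(B,P): not NE [P2→R gives 6>3]
(B,Q): not NE [P2→R gives 6>2]
(B,R): NE

PSNE = {(B,R)}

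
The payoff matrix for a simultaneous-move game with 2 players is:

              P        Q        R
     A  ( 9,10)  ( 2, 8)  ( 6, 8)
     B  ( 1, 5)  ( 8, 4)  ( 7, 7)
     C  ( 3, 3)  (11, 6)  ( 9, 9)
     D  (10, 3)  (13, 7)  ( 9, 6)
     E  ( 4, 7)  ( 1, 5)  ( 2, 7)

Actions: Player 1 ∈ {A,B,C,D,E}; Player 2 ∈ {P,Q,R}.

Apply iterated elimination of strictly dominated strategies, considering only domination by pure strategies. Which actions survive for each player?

P1 drop A (D beats it: P:10>9 Q:13>2 R:9>6)
P1 drop B (C beats it: P:3>1 Q:11>8 R:9>7)
P1 drop E (D beats it: P:10>4 Q:13>1 R:9>2)
P2 drop P (Q beats it: C:6>3 D:7>3)
P1→{C,D} P2→{Q,R}

Remaining: P1:{C,D} P2:{Q,R}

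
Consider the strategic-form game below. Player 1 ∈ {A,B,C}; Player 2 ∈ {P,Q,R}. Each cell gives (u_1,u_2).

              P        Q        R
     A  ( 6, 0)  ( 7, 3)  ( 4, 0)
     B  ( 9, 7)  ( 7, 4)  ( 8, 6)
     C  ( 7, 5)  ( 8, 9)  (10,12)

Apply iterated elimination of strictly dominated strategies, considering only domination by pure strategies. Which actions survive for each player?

P1 drop A (C beats it: P:7>6 Q:8>7 R:10>4)
P2 drop Q (R beats it: B:6>4 C:12>9)
P1→{B,C} P2→{P,R}

Remaining: P1:{B,C} P2:{P,R}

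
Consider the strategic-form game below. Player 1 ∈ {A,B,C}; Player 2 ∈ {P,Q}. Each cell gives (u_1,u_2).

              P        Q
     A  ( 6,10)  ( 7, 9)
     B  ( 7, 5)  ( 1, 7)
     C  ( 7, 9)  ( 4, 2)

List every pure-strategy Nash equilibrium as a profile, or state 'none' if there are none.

(A,P): not NE [P1→C gives 7>6]
(A,Q): not NE [P2→P gives 10>9]
(B,P): not NE [P2→Q gives 7>5]
(B,Q): not NE [P1→A gives 7>1]
(C,P): NE
(C,Q): not NE [P1→A gives 7>4; P2→P gives 9>2]

Nash profiles: (C,P)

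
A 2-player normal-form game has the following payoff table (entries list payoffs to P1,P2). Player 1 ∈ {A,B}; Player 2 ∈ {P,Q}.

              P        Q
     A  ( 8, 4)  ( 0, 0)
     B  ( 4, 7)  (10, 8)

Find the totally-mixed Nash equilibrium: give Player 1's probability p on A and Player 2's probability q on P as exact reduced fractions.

P1 mixes 1/5 on A; P2 mixes 5/7 on P

P1 indiff ⇒ q·8+(1-q)·0 = q·4+(1-q)·10 ⇒ q(4) = (1-q)(10) ⇒ q = 5/7
P2 indiff ⇒ p·4+(1-p)·7 = p·0+(1-p)·8 ⇒ p(4) = (1-p)(1) ⇒ p = 1/5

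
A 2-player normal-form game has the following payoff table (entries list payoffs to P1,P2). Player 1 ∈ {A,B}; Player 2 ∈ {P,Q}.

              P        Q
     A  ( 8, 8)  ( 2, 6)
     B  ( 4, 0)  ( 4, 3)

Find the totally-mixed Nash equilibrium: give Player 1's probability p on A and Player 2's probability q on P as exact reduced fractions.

P1 indiff ⇒ q·8+(1-q)·2 = q·4+(1-q)·4 ⇒ q(4) = (1-q)(2) ⇒ q = 1/3
P2 indiff ⇒ p·8+(1-p)·0 = p·6+(1-p)·3 ⇒ p(2) = (1-p)(3) ⇒ p = 3/5

P1 mixes 3/5 on A; P2 mixes 1/3 on P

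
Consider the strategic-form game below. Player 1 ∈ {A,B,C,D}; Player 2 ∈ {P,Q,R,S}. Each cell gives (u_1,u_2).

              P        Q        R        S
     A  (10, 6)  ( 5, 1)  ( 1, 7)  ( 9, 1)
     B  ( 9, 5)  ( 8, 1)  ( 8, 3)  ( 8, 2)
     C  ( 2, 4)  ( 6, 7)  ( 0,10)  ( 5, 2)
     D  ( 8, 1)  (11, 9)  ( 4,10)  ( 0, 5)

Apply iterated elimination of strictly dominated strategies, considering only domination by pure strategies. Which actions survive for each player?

Survivors P1:{A,B} P2:{P,R}

P1 drop C (B beats it: P:9>2 Q:8>6 R:8>0 S:8>5)
P2 drop Q (R beats it: A:7>1 B:3>1 D:10>9)
P1 drop D (B beats it: P:9>8 R:8>4 S:8>0)
P2 drop S (P beats it: A:6>1 B:5>2)
P1→{A,B} P2→{P,R}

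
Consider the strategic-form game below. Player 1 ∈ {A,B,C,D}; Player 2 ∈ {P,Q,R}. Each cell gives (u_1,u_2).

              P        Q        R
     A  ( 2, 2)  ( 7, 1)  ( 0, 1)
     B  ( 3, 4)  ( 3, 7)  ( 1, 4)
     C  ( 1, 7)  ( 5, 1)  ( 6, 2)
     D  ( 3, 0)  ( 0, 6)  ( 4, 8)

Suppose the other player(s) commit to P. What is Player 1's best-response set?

argmax u_1 = {B,D}

u_1(A vs P) = 2
u_1(B vs P) = 3
u_1(C vs P) = 1
u_1(D vs P) = 3
max payoff 3 at {B,D}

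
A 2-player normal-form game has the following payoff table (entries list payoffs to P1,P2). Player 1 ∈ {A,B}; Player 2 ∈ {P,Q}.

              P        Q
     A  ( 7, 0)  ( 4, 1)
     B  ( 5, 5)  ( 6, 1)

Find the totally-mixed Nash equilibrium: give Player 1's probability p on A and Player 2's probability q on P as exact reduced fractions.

P1 indiff ⇒ q·7+(1-q)·4 = q·5+(1-q)·6 ⇒ q(2) = (1-q)(2) ⇒ q = 1/2
P2 indiff ⇒ p·0+(1-p)·5 = p·1+(1-p)·1 ⇒ p(-1) = (1-p)(-4) ⇒ p = 4/5

P1 mixes 4/5 on A; P2 mixes 1/2 on P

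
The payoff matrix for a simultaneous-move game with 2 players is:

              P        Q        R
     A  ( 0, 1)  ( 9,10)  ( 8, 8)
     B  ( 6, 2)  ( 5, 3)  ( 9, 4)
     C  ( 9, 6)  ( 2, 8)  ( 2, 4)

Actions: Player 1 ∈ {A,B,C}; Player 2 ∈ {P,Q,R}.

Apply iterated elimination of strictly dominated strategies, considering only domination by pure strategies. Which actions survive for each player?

Remaining: P1:{A,B} P2:{Q,R}

P2 drop P (Q beats it: A:10>1 B:3>2 C:8>6)
P1 drop C (A beats it: Q:9>2 R:8>2)
P1→{A,B} P2→{Q,R}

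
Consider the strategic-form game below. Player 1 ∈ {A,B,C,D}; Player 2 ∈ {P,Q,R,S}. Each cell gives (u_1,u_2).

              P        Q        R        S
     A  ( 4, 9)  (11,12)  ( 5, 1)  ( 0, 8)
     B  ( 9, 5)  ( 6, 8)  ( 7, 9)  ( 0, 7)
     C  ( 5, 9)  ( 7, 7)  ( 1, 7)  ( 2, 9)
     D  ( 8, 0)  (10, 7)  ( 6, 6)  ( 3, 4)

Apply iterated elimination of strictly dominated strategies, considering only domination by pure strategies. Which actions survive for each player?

Remaining: P1:{A,B,D} P2:{Q,R}

P1 drop C (D beats it: P:8>5 Q:10>7 R:6>1 S:3>2)
P2 drop P (Q beats it: A:12>9 B:8>5 D:7>0)
P2 drop S (Q beats it: A:12>8 B:8>7 D:7>4)
P1→{A,B,D} P2→{Q,R}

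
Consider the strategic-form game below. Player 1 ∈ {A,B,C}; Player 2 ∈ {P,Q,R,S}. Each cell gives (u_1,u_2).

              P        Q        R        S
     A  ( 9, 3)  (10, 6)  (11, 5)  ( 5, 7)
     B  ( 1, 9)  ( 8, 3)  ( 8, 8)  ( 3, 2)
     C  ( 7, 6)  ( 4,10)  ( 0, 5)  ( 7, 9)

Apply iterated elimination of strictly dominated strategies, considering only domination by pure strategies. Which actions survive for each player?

P1 drop B (A beats it: P:9>1 Q:10>8 R:11>8 S:5>3)
P2 drop P (Q beats it: A:6>3 C:10>6)
P2 drop R (Q beats it: A:6>5 C:10>5)
P1→{A,C} P2→{Q,S}

IESDS → P1:{A,C} P2:{Q,S}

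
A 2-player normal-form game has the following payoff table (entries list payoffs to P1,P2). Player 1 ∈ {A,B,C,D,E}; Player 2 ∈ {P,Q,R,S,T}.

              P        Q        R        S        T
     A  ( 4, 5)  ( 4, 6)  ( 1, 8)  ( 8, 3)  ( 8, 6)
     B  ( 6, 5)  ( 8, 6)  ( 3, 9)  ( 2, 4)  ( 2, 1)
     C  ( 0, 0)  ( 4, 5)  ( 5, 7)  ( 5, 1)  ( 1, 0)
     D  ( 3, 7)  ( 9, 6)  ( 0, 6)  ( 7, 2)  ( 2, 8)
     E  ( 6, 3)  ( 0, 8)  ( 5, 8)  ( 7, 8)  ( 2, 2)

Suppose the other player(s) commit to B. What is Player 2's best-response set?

argmax u_2 = {R}

u_2(P vs B) = 5
u_2(Q vs B) = 6
u_2(R vs B) = 9
u_2(S vs B) = 4
u_2(T vs B) = 1
max payoff 9 at {R}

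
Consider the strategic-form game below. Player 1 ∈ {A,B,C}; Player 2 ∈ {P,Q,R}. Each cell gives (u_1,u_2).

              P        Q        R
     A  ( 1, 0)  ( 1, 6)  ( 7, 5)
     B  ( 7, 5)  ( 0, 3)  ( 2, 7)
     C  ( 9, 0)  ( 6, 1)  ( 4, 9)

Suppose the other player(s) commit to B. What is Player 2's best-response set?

u_2(P vs B) = 5
u_2(Q vs B) = 3
u_2(R vs B) = 7
max payoff 7 at {R}

P2 best: {R}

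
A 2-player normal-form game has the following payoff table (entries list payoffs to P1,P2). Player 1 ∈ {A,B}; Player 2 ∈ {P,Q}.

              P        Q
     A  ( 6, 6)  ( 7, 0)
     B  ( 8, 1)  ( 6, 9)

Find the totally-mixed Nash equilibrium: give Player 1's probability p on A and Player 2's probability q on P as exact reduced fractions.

P1 indiff ⇒ q·6+(1-q)·7 = q·8+(1-q)·6 ⇒ q(-2) = (1-q)(-1) ⇒ q = 1/3
P2 indiff ⇒ p·6+(1-p)·1 = p·0+(1-p)·9 ⇒ p(6) = (1-p)(8) ⇒ p = 4/7

p=4/7, q=1/3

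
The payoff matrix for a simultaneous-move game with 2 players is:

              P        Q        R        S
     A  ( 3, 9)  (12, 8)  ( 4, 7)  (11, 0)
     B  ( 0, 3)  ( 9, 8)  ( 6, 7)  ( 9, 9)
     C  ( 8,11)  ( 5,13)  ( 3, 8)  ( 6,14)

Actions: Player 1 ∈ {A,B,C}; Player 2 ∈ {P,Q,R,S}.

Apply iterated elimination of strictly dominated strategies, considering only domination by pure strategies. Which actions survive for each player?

P2 drop R (Q beats it: A:8>7 B:8>7 C:13>8)
P1 drop B (A beats it: P:3>0 Q:12>9 S:11>9)
P1→{A,C} P2→{P,Q,S}

Remaining: P1:{A,C} P2:{P,Q,S}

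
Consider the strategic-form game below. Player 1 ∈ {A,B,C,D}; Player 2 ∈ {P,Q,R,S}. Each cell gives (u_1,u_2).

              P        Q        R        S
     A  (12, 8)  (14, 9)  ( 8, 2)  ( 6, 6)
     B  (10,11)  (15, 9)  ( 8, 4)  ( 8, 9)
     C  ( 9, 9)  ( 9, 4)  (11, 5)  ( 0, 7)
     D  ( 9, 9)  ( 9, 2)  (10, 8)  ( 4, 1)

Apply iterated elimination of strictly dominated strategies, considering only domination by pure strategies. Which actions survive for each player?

P2 drop R (P beats it: A:8>2 B:11>4 C:9>5 D:9>8)
P1 drop C (A beats it: P:12>9 Q:14>9 S:6>0)
P1 drop D (A beats it: P:12>9 Q:14>9 S:6>4)
P2 drop S (P beats it: A:8>6 B:11>9)
P1→{A,B} P2→{P,Q}

Remaining: P1:{A,B} P2:{P,Q}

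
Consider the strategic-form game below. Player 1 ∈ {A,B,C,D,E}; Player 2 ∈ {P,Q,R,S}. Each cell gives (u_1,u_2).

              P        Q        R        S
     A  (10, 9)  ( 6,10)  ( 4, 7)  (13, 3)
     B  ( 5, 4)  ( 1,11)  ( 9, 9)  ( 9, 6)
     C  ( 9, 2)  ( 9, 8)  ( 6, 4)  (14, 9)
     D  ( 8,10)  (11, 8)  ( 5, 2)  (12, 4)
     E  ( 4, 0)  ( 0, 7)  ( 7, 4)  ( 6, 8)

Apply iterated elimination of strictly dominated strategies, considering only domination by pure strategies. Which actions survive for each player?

Survivors P1:{A,C,D} P2:{P,Q,S}

P1 drop E (B beats it: P:5>4 Q:1>0 R:9>7 S:9>6)
P2 drop R (Q beats it: A:10>7 B:11>9 C:8>4 D:8>2)
P1 drop B (A beats it: P:10>5 Q:6>1 S:13>9)
P1→{A,C,D} P2→{P,Q,S}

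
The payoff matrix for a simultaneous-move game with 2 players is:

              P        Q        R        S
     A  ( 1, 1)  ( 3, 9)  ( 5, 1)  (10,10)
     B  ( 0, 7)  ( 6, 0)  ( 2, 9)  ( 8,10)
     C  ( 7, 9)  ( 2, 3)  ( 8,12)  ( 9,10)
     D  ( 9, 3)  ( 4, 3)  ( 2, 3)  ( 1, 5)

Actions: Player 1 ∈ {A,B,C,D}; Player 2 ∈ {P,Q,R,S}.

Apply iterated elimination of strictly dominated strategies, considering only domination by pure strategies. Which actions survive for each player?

P2 drop P (S beats it: A:10>1 B:10>7 C:10>9 D:5>3)
P2 drop Q (S beats it: A:10>9 B:10>0 C:10>3 D:5>3)
P1 drop B (A beats it: R:5>2 S:10>8)
P1 drop D (A beats it: R:5>2 S:10>1)
P1→{A,C} P2→{R,S}

IESDS → P1:{A,C} P2:{R,S}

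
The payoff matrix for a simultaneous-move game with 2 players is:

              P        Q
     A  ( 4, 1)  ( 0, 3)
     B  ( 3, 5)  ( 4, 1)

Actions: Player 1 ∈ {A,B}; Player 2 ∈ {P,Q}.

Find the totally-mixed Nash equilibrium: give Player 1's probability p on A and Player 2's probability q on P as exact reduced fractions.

P1 indiff ⇒ q·4+(1-q)·0 = q·3+(1-q)·4 ⇒ q(1) = (1-q)(4) ⇒ q = 4/5
P2 indiff ⇒ p·1+(1-p)·5 = p·3+(1-p)·1 ⇒ p(-2) = (1-p)(-4) ⇒ p = 2/3

P1 mixes 2/3 on A; P2 mixes 4/5 on P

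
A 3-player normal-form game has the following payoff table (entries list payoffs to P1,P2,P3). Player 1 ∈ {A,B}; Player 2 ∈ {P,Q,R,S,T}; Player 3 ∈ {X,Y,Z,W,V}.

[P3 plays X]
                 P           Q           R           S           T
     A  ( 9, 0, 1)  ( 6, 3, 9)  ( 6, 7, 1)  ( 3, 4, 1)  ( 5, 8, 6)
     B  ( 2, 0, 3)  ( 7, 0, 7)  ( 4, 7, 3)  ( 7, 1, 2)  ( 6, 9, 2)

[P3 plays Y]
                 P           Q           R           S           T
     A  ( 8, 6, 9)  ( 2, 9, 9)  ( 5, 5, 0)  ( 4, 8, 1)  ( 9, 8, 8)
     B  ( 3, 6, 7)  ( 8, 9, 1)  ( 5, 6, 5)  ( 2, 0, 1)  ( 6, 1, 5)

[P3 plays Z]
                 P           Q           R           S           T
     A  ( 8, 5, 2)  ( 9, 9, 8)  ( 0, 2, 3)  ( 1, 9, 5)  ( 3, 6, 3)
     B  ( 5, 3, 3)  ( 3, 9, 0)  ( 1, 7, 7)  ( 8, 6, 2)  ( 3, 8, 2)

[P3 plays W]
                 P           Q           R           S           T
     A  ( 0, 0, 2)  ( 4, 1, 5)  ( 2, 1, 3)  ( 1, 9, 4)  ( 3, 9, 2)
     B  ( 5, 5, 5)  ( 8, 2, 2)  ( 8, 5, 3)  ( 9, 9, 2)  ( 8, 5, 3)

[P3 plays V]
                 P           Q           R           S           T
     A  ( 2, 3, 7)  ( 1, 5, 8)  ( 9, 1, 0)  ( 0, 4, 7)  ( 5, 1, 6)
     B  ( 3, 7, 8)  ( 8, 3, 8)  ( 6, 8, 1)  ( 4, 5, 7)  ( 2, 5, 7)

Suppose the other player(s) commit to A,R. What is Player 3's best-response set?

P3 best: {Z,W}

u_3(X vs A,R) = 1
u_3(Y vs A,R) = 0
u_3(Z vs A,R) = 3
u_3(W vs A,R) = 3
u_3(V vs A,R) = 0
max payoff 3 at {Z,W}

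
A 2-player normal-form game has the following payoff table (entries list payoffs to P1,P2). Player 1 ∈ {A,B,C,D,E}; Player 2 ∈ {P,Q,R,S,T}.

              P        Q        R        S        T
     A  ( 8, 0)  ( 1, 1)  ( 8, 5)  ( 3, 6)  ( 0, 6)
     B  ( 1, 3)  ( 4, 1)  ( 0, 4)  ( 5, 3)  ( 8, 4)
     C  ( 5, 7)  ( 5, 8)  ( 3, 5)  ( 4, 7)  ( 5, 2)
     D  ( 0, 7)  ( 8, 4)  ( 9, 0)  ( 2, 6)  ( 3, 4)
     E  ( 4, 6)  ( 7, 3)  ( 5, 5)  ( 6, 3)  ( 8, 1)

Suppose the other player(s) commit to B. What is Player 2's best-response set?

argmax u_2 = {R,T}

u_2(P vs B) = 3
u_2(Q vs B) = 1
u_2(R vs B) = 4
u_2(S vs B) = 3
u_2(T vs B) = 4
max payoff 4 at {R,T}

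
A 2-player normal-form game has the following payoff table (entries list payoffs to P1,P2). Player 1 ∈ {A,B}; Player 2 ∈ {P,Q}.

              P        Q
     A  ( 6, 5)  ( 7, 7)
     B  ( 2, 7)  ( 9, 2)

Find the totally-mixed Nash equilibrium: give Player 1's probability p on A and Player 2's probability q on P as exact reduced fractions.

P1 indiff ⇒ q·6+(1-q)·7 = q·2+(1-q)·9 ⇒ q(4) = (1-q)(2) ⇒ q = 1/3
P2 indiff ⇒ p·5+(1-p)·7 = p·7+(1-p)·2 ⇒ p(-2) = (1-p)(-5) ⇒ p = 5/7

P1 mixes 5/7 on A; P2 mixes 1/3 on P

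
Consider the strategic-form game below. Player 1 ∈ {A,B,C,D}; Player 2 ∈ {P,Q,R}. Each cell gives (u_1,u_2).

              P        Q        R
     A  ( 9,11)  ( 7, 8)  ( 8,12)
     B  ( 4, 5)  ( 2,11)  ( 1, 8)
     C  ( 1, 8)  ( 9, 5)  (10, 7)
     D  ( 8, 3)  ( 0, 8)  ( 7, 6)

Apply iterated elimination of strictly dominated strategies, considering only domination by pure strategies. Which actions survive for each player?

IESDS → P1:{A,C} P2:{P,R}

P1 drop B (A beats it: P:9>4 Q:7>2 R:8>1)
P1 drop D (A beats it: P:9>8 Q:7>0 R:8>7)
P2 drop Q (P beats it: A:11>8 C:8>5)
P1→{A,C} P2→{P,R}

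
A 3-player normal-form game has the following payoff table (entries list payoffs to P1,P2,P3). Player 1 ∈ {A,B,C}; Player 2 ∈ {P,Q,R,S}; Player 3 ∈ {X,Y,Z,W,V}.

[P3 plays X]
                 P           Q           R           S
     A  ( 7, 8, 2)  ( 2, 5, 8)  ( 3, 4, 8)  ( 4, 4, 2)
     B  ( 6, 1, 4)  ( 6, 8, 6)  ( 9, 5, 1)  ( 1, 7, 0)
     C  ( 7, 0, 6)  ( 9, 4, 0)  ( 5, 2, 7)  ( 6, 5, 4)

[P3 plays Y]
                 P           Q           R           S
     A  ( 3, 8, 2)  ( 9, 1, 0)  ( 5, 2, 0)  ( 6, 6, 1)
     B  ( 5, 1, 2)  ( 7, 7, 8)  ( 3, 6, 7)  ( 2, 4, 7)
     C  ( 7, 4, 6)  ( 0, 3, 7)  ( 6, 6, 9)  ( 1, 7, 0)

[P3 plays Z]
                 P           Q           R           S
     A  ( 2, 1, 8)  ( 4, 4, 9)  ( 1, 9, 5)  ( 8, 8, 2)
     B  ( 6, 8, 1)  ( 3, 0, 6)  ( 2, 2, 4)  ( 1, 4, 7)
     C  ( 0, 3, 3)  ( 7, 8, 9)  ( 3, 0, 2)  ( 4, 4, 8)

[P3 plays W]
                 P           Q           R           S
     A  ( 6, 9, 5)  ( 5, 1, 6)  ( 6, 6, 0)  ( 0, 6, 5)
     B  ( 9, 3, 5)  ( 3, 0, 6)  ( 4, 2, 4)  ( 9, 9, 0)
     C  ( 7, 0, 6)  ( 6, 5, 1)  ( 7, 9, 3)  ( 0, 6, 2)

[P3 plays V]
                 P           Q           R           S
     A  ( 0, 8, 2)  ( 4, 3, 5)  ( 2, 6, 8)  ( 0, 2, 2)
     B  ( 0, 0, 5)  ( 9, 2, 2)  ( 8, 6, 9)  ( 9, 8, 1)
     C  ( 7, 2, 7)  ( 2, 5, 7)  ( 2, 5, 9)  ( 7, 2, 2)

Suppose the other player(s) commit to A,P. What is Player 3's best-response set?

u_3(X vs A,P) = 2
u_3(Y vs A,P) = 2
u_3(Z vs A,P) = 8
u_3(W vs A,P) = 5
u_3(V vs A,P) = 2
max payoff 8 at {Z}

P3 best: {Z}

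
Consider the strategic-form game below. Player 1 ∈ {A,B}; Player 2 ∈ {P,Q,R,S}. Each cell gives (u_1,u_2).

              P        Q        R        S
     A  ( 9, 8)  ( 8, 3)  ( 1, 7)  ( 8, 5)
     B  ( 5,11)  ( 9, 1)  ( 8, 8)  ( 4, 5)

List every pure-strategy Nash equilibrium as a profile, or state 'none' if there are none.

(A,P): NE
(A,Q): not NE [P1→B gives 9>8; P2→P gives 8>3]
(A,R): not NE [P1→B gives 8>1; P2→P gives 8>7]
(A,S): not NE [P2→P gives 8>5]
(B,P): not NE [P1→A gives 9>5]
(B,Q): not NE [P2→P gives 11>1]
(B,R): not NE [P2→P gives 11>8]
(B,S): not NE [P1→A gives 8>4; P2→P gives 11>5]

NE set: (A,P)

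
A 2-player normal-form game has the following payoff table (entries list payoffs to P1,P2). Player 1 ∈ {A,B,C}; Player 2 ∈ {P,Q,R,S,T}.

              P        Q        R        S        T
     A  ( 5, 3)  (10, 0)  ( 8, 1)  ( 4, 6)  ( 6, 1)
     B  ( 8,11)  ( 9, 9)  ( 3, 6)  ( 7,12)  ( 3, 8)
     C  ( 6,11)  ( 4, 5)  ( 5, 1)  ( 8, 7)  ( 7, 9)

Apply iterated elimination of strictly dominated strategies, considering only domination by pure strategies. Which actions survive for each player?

P2 drop Q (P beats it: A:3>0 B:11>9 C:11>5)
P2 drop R (P beats it: A:3>1 B:11>6 C:11>1)
P1 drop A (C beats it: P:6>5 S:8>4 T:7>6)
P2 drop T (P beats it: B:11>8 C:11>9)
P1→{B,C} P2→{P,S}

IESDS → P1:{B,C} P2:{P,S}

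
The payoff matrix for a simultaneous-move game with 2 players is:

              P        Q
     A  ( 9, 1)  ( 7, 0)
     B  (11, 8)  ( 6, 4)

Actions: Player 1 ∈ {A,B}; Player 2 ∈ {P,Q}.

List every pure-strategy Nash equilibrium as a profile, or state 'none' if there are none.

(A,P): not NE [P1→B gives 11>9]
(A,Q): not NE [P2→P gives 1>0]
(B,P): NE
(B,Q): not NE [P1→A gives 7>6; P2→P gives 8>4]

Nash profiles: (B,P)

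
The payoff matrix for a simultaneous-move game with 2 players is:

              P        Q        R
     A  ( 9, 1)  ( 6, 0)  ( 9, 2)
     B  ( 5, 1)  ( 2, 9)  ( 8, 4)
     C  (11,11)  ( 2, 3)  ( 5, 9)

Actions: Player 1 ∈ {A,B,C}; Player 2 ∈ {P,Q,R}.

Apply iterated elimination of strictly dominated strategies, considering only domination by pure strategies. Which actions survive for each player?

P1 drop B (A beats it: P:9>5 Q:6>2 R:9>8)
P2 drop Q (P beats it: A:1>0 C:11>3)
P1→{A,C} P2→{P,R}

IESDS → P1:{A,C} P2:{P,R}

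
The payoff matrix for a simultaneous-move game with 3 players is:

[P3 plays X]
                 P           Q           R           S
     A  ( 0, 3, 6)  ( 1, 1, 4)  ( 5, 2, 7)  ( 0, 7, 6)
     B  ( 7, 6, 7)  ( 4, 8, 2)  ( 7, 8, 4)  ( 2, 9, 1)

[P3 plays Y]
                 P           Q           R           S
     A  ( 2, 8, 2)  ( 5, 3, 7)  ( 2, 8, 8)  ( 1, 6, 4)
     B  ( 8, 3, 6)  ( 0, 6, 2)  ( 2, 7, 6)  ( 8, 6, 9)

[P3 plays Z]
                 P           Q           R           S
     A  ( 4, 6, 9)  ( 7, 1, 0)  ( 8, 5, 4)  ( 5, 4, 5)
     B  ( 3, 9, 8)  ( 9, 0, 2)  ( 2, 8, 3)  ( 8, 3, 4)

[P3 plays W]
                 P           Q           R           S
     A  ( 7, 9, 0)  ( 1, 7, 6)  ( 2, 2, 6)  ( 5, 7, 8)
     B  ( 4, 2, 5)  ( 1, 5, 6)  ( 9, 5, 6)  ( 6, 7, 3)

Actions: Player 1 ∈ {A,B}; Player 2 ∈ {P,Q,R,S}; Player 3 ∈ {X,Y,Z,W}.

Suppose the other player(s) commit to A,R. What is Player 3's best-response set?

P3 best: {Y}

u_3(X vs A,R) = 7
u_3(Y vs A,R) = 8
u_3(Z vs A,R) = 4
u_3(W vs A,R) = 6
max payoff 8 at {Y}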